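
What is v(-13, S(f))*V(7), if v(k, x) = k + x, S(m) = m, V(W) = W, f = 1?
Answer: -84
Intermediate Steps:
v(-13, S(f))*V(7) = (-13 + 1)*7 = -12*7 = -84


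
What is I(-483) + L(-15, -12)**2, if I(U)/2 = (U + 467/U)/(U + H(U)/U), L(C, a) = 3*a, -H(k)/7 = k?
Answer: 153595916/118335 ≈ 1298.0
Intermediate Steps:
H(k) = -7*k
I(U) = 2*(U + 467/U)/(-7 + U) (I(U) = 2*((U + 467/U)/(U + (-7*U)/U)) = 2*((U + 467/U)/(U - 7)) = 2*((U + 467/U)/(-7 + U)) = 2*(U + 467/U)/(-7 + U))
I(-483) + L(-15, -12)**2 = 2*(467 + (-483)**2)/(-483*(-7 - 483)) + (3*(-12))**2 = 2*(-1/483)*(467 + 233289)/(-490) + (-36)**2 = 2*(-1/483)*(-1/490)*233756 + 1296 = 233756/118335 + 1296 = 153595916/118335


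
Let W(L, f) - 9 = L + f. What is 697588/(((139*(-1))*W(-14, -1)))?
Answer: 348794/417 ≈ 836.44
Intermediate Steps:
W(L, f) = 9 + L + f (W(L, f) = 9 + (L + f) = 9 + L + f)
697588/(((139*(-1))*W(-14, -1))) = 697588/(((139*(-1))*(9 - 14 - 1))) = 697588/((-139*(-6))) = 697588/834 = 697588*(1/834) = 348794/417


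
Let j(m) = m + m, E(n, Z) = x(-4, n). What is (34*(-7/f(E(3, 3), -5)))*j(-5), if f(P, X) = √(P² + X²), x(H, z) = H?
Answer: 2380*√41/41 ≈ 371.69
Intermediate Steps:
E(n, Z) = -4
j(m) = 2*m
(34*(-7/f(E(3, 3), -5)))*j(-5) = (34*(-7/√((-4)² + (-5)²)))*(2*(-5)) = (34*(-7/√(16 + 25)))*(-10) = (34*(-7*√41/41))*(-10) = -238*√41/41*(-10) = 2380*√41/41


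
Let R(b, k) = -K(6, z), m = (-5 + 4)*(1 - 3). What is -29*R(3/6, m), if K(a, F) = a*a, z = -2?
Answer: 1044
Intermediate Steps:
m = 2 (m = -1*(-2) = 2)
K(a, F) = a**2
R(b, k) = -36 (R(b, k) = -1*6**2 = -1*36 = -36)
-29*R(3/6, m) = -29*(-36) = 1044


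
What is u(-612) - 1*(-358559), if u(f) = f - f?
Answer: 358559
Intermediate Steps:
u(f) = 0
u(-612) - 1*(-358559) = 0 - 1*(-358559) = 0 + 358559 = 358559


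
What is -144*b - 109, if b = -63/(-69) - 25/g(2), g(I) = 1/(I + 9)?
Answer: 905269/23 ≈ 39360.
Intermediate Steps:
g(I) = 1/(9 + I)
b = -6304/23 (b = -63/(-69) - 25/(1/(9 + 2)) = -63*(-1/69) - 25/(1/11) = 21/23 - 25/1/11 = 21/23 - 25*11 = 21/23 - 275 = -6304/23 ≈ -274.09)
-144*b - 109 = -144*(-6304/23) - 109 = 907776/23 - 109 = 905269/23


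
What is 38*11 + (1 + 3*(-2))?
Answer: 413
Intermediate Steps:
38*11 + (1 + 3*(-2)) = 418 + (1 - 6) = 418 - 5 = 413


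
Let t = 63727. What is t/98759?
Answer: 63727/98759 ≈ 0.64528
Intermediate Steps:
t/98759 = 63727/98759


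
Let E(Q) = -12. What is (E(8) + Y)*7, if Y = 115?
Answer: 721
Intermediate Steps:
(E(8) + Y)*7 = (-12 + 115)*7 = 103*7 = 721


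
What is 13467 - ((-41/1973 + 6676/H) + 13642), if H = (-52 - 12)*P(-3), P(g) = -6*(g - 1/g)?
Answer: -85086967/505088 ≈ -168.46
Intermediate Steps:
P(g) = -6*g + 6/g
H = -1024 (H = (-52 - 12)*(-6*(-3) + 6/(-3)) = -64*(18 + 6*(-1/3)) = -64*(18 - 2) = -64*16 = -1024)
13467 - ((-41/1973 + 6676/H) + 13642) = 13467 - ((-41/1973 + 6676/(-1024)) + 13642) = 13467 - ((-41*1/1973 + 6676*(-1/1024)) + 13642) = 13467 - ((-41/1973 - 1669/256) + 13642) = 13467 - (-3303433/505088 + 13642) = 13467 - 1*6887107063/505088 = 13467 - 6887107063/505088 = -85086967/505088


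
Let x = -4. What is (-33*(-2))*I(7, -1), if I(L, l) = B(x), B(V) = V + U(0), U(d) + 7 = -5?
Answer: -1056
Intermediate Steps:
U(d) = -12 (U(d) = -7 - 5 = -12)
B(V) = -12 + V (B(V) = V - 12 = -12 + V)
I(L, l) = -16 (I(L, l) = -12 - 4 = -16)
(-33*(-2))*I(7, -1) = -33*(-2)*(-16) = 66*(-16) = -1056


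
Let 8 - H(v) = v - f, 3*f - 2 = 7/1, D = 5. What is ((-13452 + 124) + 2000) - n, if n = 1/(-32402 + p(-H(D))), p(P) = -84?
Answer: -368001407/32486 ≈ -11328.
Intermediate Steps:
f = 3 (f = ⅔ + (7/1)/3 = ⅔ + (7*1)/3 = ⅔ + (⅓)*7 = ⅔ + 7/3 = 3)
H(v) = 11 - v (H(v) = 8 - (v - 1*3) = 8 - (v - 3) = 8 - (-3 + v) = 8 + (3 - v) = 11 - v)
n = -1/32486 (n = 1/(-32402 - 84) = 1/(-32486) = -1/32486 ≈ -3.0782e-5)
((-13452 + 124) + 2000) - n = ((-13452 + 124) + 2000) - 1*(-1/32486) = (-13328 + 2000) + 1/32486 = -11328 + 1/32486 = -368001407/32486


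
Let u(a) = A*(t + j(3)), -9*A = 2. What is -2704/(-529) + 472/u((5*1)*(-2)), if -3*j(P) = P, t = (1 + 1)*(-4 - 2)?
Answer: 1158748/6877 ≈ 168.50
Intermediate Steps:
t = -12 (t = 2*(-6) = -12)
A = -2/9 (A = -1/9*2 = -2/9 ≈ -0.22222)
j(P) = -P/3
u(a) = 26/9 (u(a) = -2*(-12 - 1/3*3)/9 = -2*(-12 - 1)/9 = -2/9*(-13) = 26/9)
-2704/(-529) + 472/u((5*1)*(-2)) = -2704/(-529) + 472/(26/9) = -2704*(-1/529) + 472*(9/26) = 2704/529 + 2124/13 = 1158748/6877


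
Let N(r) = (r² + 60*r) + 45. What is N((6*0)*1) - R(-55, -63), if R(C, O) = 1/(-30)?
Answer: 1351/30 ≈ 45.033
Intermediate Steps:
N(r) = 45 + r² + 60*r
R(C, O) = -1/30
N((6*0)*1) - R(-55, -63) = (45 + ((6*0)*1)² + 60*((6*0)*1)) - 1*(-1/30) = (45 + (0*1)² + 60*(0*1)) + 1/30 = (45 + 0² + 60*0) + 1/30 = (45 + 0 + 0) + 1/30 = 45 + 1/30 = 1351/30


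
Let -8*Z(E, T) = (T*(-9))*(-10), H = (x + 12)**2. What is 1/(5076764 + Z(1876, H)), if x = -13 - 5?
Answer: 1/5076359 ≈ 1.9699e-7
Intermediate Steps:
x = -18
H = 36 (H = (-18 + 12)**2 = (-6)**2 = 36)
Z(E, T) = -45*T/4 (Z(E, T) = -T*(-9)*(-10)/8 = -(-9*T)*(-10)/8 = -45*T/4)
1/(5076764 + Z(1876, H)) = 1/(5076764 - 45/4*36) = 1/(5076764 - 405) = 1/5076359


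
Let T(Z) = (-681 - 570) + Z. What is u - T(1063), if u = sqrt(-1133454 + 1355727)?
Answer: 188 + 3*sqrt(24697) ≈ 659.46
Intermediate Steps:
u = 3*sqrt(24697) (u = sqrt(222273) = 3*sqrt(24697) ≈ 471.46)
T(Z) = -1251 + Z
u - T(1063) = 3*sqrt(24697) - (-1251 + 1063) = 3*sqrt(24697) - 1*(-188) = 3*sqrt(24697) + 188 = 188 + 3*sqrt(24697)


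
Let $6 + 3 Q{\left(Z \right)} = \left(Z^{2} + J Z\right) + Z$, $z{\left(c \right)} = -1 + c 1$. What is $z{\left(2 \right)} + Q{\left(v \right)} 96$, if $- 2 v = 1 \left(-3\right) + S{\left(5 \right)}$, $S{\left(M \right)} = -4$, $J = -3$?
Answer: $-23$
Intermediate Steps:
$z{\left(c \right)} = -1 + c$
$v = \frac{7}{2}$ ($v = - \frac{1 \left(-3\right) - 4}{2} = - \frac{-3 - 4}{2} = \left(- \frac{1}{2}\right) \left(-7\right) = \frac{7}{2} \approx 3.5$)
$Q{\left(Z \right)} = -2 - \frac{2 Z}{3} + \frac{Z^{2}}{3}$ ($Q{\left(Z \right)} = -2 + \frac{\left(Z^{2} - 3 Z\right) + Z}{3} = -2 + \frac{Z^{2} - 2 Z}{3} = -2 + \left(- \frac{2 Z}{3} + \frac{Z^{2}}{3}\right) = -2 - \frac{2 Z}{3} + \frac{Z^{2}}{3}$)
$z{\left(2 \right)} + Q{\left(v \right)} 96 = \left(-1 + 2\right) + \left(-2 - \frac{7}{3} + \frac{\left(\frac{7}{2}\right)^{2}}{3}\right) 96 = 1 + \left(-2 - \frac{7}{3} + \frac{1}{3} \cdot \frac{49}{4}\right) 96 = 1 + \left(-2 - \frac{7}{3} + \frac{49}{12}\right) 96 = 1 - 24 = -23$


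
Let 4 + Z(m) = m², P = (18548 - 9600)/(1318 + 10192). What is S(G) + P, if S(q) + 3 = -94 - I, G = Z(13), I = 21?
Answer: -674616/5755 ≈ -117.22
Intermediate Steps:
P = 4474/5755 (P = 8948/11510 = 8948*(1/11510) = 4474/5755 ≈ 0.77741)
Z(m) = -4 + m²
G = 165 (G = -4 + 13² = -4 + 169 = 165)
S(q) = -118 (S(q) = -3 + (-94 - 1*21) = -3 + (-94 - 21) = -3 - 115 = -118)
S(G) + P = -118 + 4474/5755 = -674616/5755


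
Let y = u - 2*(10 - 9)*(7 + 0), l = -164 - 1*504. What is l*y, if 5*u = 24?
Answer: 30728/5 ≈ 6145.6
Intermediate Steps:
l = -668 (l = -164 - 504 = -668)
u = 24/5 (u = (1/5)*24 = 24/5 ≈ 4.8000)
y = -46/5 (y = 24/5 - 2*(10 - 9)*(7 + 0) = 24/5 - 2*1*7 = 24/5 - 2*7 = 24/5 - 1*14 = 24/5 - 14 = -46/5 ≈ -9.2000)
l*y = -668*(-46/5) = 30728/5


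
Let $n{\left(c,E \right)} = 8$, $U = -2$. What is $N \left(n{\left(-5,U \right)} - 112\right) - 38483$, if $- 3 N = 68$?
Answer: $- \frac{108377}{3} \approx -36126.0$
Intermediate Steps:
$N = - \frac{68}{3}$ ($N = \left(- \frac{1}{3}\right) 68 = - \frac{68}{3} \approx -22.667$)
$N \left(n{\left(-5,U \right)} - 112\right) - 38483 = - \frac{68 \left(8 - 112\right)}{3} - 38483 = \left(- \frac{68}{3}\right) \left(-104\right) - 38483 = \frac{7072}{3} - 38483 = - \frac{108377}{3}$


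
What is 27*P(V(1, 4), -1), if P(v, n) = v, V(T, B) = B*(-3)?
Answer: -324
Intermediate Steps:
V(T, B) = -3*B
27*P(V(1, 4), -1) = 27*(-3*4) = 27*(-12) = -324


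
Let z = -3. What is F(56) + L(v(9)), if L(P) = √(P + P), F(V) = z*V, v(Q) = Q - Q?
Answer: -168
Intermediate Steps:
v(Q) = 0
F(V) = -3*V
L(P) = √2*√P (L(P) = √(2*P) = √2*√P)
F(56) + L(v(9)) = -3*56 + √2*√0 = -168 + √2*0 = -168 + 0 = -168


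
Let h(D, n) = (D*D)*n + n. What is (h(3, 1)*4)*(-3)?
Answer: -120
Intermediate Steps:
h(D, n) = n + n*D² (h(D, n) = D²*n + n = n*D² + n = n + n*D²)
(h(3, 1)*4)*(-3) = ((1*(1 + 3²))*4)*(-3) = ((1*(1 + 9))*4)*(-3) = ((1*10)*4)*(-3) = (10*4)*(-3) = 40*(-3) = -120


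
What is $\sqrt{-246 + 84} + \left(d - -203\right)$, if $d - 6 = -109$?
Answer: $100 + 9 i \sqrt{2} \approx 100.0 + 12.728 i$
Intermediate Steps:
$d = -103$ ($d = 6 - 109 = -103$)
$\sqrt{-246 + 84} + \left(d - -203\right) = \sqrt{-246 + 84} - -100 = \sqrt{-162} + \left(-103 + 203\right) = 9 i \sqrt{2} + 100 = 100 + 9 i \sqrt{2}$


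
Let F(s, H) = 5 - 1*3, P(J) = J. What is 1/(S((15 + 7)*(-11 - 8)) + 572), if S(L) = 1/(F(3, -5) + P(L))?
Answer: 416/237951 ≈ 0.0017483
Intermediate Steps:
F(s, H) = 2 (F(s, H) = 5 - 3 = 2)
S(L) = 1/(2 + L)
1/(S((15 + 7)*(-11 - 8)) + 572) = 1/(1/(2 + (15 + 7)*(-11 - 8)) + 572) = 1/(1/(2 + 22*(-19)) + 572) = 1/(1/(2 - 418) + 572) = 1/(1/(-416) + 572) = 1/(-1/416 + 572) = 1/(237951/416) = 416/237951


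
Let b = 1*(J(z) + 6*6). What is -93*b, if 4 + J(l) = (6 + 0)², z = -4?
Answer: -6324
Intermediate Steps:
J(l) = 32 (J(l) = -4 + (6 + 0)² = -4 + 6² = -4 + 36 = 32)
b = 68 (b = 1*(32 + 6*6) = 1*(32 + 36) = 1*68 = 68)
-93*b = -93*68 = -6324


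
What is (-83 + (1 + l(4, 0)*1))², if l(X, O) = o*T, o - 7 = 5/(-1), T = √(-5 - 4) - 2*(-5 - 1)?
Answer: 3328 - 696*I ≈ 3328.0 - 696.0*I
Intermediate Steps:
T = 12 + 3*I (T = √(-9) - 2*(-6) = 3*I + 12 = 12 + 3*I ≈ 12.0 + 3.0*I)
o = 2 (o = 7 + 5/(-1) = 7 + 5*(-1) = 7 - 5 = 2)
l(X, O) = 24 + 6*I (l(X, O) = 2*(12 + 3*I) = 24 + 6*I)
(-83 + (1 + l(4, 0)*1))² = (-83 + (1 + (24 + 6*I)*1))² = (-83 + (1 + (24 + 6*I)))² = (-83 + (25 + 6*I))² = (-58 + 6*I)²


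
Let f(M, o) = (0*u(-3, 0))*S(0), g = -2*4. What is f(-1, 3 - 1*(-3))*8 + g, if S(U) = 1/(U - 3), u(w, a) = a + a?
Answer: -8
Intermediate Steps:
g = -8
u(w, a) = 2*a
S(U) = 1/(-3 + U)
f(M, o) = 0 (f(M, o) = (0*(2*0))/(-3 + 0) = (0*0)/(-3) = 0*(-⅓) = 0)
f(-1, 3 - 1*(-3))*8 + g = 0*8 - 8 = 0 - 8 = -8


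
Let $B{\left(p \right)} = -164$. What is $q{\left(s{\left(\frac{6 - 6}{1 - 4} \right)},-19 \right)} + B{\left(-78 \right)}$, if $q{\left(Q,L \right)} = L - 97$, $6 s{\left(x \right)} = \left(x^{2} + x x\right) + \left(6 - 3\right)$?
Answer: $-280$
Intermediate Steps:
$s{\left(x \right)} = \frac{1}{2} + \frac{x^{2}}{3}$ ($s{\left(x \right)} = \frac{\left(x^{2} + x x\right) + \left(6 - 3\right)}{6} = \frac{\left(x^{2} + x^{2}\right) + \left(6 - 3\right)}{6} = \frac{2 x^{2} + 3}{6} = \frac{3 + 2 x^{2}}{6} = \frac{1}{2} + \frac{x^{2}}{3}$)
$q{\left(Q,L \right)} = -97 + L$ ($q{\left(Q,L \right)} = L - 97 = -97 + L$)
$q{\left(s{\left(\frac{6 - 6}{1 - 4} \right)},-19 \right)} + B{\left(-78 \right)} = \left(-97 - 19\right) - 164 = -116 - 164 = -280$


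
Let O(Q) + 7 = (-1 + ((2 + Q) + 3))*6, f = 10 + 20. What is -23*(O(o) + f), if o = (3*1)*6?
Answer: -3565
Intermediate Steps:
f = 30
o = 18 (o = 3*6 = 18)
O(Q) = 17 + 6*Q (O(Q) = -7 + (-1 + ((2 + Q) + 3))*6 = -7 + (-1 + (5 + Q))*6 = -7 + (4 + Q)*6 = -7 + (24 + 6*Q) = 17 + 6*Q)
-23*(O(o) + f) = -23*((17 + 6*18) + 30) = -23*((17 + 108) + 30) = -23*(125 + 30) = -23*155 = -3565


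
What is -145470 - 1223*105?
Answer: -273885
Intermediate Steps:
-145470 - 1223*105 = -145470 - 128415 = -273885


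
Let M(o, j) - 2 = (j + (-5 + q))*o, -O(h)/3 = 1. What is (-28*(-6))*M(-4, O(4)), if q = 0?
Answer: 5712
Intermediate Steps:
O(h) = -3 (O(h) = -3*1 = -3)
M(o, j) = 2 + o*(-5 + j) (M(o, j) = 2 + (j + (-5 + 0))*o = 2 + (j - 5)*o = 2 + (-5 + j)*o = 2 + o*(-5 + j))
(-28*(-6))*M(-4, O(4)) = (-28*(-6))*(2 - 5*(-4) - 3*(-4)) = 168*(2 + 20 + 12) = 168*34 = 5712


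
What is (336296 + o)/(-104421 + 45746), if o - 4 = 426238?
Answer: -762538/58675 ≈ -12.996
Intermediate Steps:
o = 426242 (o = 4 + 426238 = 426242)
(336296 + o)/(-104421 + 45746) = (336296 + 426242)/(-104421 + 45746) = 762538/(-58675) = 762538*(-1/58675) = -762538/58675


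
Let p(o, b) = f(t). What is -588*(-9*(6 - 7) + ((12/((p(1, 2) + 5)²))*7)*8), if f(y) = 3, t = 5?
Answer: -11466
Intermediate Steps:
p(o, b) = 3
-588*(-9*(6 - 7) + ((12/((p(1, 2) + 5)²))*7)*8) = -588*(-9*(6 - 7) + ((12/((3 + 5)²))*7)*8) = -588*(-9*(-1) + ((12/(8²))*7)*8) = -588*(9 + ((12/64)*7)*8) = -588*(9 + ((12*(1/64))*7)*8) = -588*(9 + ((3/16)*7)*8) = -588*(9 + (21/16)*8) = -588*(9 + 21/2) = -588*39/2 = -11466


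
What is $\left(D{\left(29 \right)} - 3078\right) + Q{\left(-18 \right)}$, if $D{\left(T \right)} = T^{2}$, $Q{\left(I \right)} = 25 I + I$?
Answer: $-2705$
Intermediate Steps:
$Q{\left(I \right)} = 26 I$
$\left(D{\left(29 \right)} - 3078\right) + Q{\left(-18 \right)} = \left(29^{2} - 3078\right) + 26 \left(-18\right) = \left(841 - 3078\right) - 468 = -2237 - 468 = -2705$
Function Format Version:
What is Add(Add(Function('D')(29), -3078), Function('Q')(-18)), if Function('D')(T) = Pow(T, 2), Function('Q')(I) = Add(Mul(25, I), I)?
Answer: -2705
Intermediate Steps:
Function('Q')(I) = Mul(26, I)
Add(Add(Function('D')(29), -3078), Function('Q')(-18)) = Add(Add(Pow(29, 2), -3078), Mul(26, -18)) = Add(Add(841, -3078), -468) = Add(-2237, -468) = -2705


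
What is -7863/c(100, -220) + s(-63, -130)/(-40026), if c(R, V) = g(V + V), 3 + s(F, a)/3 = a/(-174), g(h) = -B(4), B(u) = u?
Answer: 651929249/331644 ≈ 1965.8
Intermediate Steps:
g(h) = -4 (g(h) = -1*4 = -4)
s(F, a) = -9 - a/58 (s(F, a) = -9 + 3*(a/(-174)) = -9 + 3*(a*(-1/174)) = -9 + 3*(-a/174) = -9 - a/58)
c(R, V) = -4
-7863/c(100, -220) + s(-63, -130)/(-40026) = -7863/(-4) + (-9 - 1/58*(-130))/(-40026) = -7863*(-¼) + (-9 + 65/29)*(-1/40026) = 7863/4 - 196/29*(-1/40026) = 7863/4 + 14/82911 = 651929249/331644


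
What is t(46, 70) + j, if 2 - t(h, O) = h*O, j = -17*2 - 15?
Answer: -3267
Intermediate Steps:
j = -49 (j = -34 - 15 = -49)
t(h, O) = 2 - O*h (t(h, O) = 2 - h*O = 2 - O*h)
t(46, 70) + j = (2 - 1*70*46) - 49 = (2 - 3220) - 49 = -3218 - 49 = -3267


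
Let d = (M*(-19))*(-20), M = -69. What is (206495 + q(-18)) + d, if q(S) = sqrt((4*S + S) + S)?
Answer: 180275 + 6*I*sqrt(3) ≈ 1.8028e+5 + 10.392*I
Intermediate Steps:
d = -26220 (d = -69*(-19)*(-20) = 1311*(-20) = -26220)
q(S) = sqrt(6)*sqrt(S) (q(S) = sqrt(5*S + S) = sqrt(6*S) = sqrt(6)*sqrt(S))
(206495 + q(-18)) + d = (206495 + sqrt(6)*sqrt(-18)) - 26220 = (206495 + sqrt(6)*(3*I*sqrt(2))) - 26220 = (206495 + 6*I*sqrt(3)) - 26220 = 180275 + 6*I*sqrt(3)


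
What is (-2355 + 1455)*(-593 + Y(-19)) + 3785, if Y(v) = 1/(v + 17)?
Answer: 537935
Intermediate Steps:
Y(v) = 1/(17 + v)
(-2355 + 1455)*(-593 + Y(-19)) + 3785 = (-2355 + 1455)*(-593 + 1/(17 - 19)) + 3785 = -900*(-593 + 1/(-2)) + 3785 = -900*(-593 - ½) + 3785 = -900*(-1187/2) + 3785 = 534150 + 3785 = 537935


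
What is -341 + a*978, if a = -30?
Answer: -29681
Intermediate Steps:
-341 + a*978 = -341 - 30*978 = -341 - 29340 = -29681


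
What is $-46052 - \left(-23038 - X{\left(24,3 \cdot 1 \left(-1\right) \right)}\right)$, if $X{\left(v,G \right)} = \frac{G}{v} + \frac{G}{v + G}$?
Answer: $- \frac{1288799}{56} \approx -23014.0$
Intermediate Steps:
$X{\left(v,G \right)} = \frac{G}{v} + \frac{G}{G + v}$
$-46052 - \left(-23038 - X{\left(24,3 \cdot 1 \left(-1\right) \right)}\right) = -46052 - \left(-23038 - \frac{3 \cdot 1 \left(-1\right) \left(3 \cdot 1 \left(-1\right) + 2 \cdot 24\right)}{24 \left(3 \cdot 1 \left(-1\right) + 24\right)}\right) = -46052 - \left(-23038 - 3 \left(-1\right) \frac{1}{24} \frac{1}{3 \left(-1\right) + 24} \left(3 \left(-1\right) + 48\right)\right) = -46052 - \left(-23038 - \left(-3\right) \frac{1}{24} \frac{1}{-3 + 24} \left(-3 + 48\right)\right) = -46052 - \left(-23038 - \left(-3\right) \frac{1}{24} \cdot \frac{1}{21} \cdot 45\right) = -46052 - \left(-23038 - - \frac{15}{56}\right) = -46052 - \left(-23038 + \frac{15}{56}\right) = -46052 - - \frac{1290113}{56} = -46052 + \frac{1290113}{56} = - \frac{1288799}{56}$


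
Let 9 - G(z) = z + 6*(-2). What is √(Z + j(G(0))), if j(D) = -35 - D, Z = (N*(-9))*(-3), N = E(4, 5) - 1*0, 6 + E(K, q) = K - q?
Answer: 7*I*√5 ≈ 15.652*I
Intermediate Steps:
E(K, q) = -6 + K - q (E(K, q) = -6 + (K - q) = -6 + K - q)
N = -7 (N = (-6 + 4 - 1*5) - 1*0 = (-6 + 4 - 5) + 0 = -7 + 0 = -7)
G(z) = 21 - z (G(z) = 9 - (z + 6*(-2)) = 9 - (z - 12) = 9 - (-12 + z) = 9 + (12 - z) = 21 - z)
Z = -189 (Z = -7*(-9)*(-3) = 63*(-3) = -189)
√(Z + j(G(0))) = √(-189 + (-35 - (21 - 1*0))) = √(-189 + (-35 - (21 + 0))) = √(-189 + (-35 - 1*21)) = √(-189 + (-35 - 21)) = √(-189 - 56) = √(-245) = 7*I*√5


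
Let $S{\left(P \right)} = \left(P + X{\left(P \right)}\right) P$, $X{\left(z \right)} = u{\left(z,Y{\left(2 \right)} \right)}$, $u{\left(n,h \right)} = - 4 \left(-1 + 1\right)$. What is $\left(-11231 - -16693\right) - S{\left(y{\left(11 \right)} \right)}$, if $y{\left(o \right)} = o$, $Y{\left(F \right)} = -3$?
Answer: $5341$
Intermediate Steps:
$u{\left(n,h \right)} = 0$ ($u{\left(n,h \right)} = \left(-4\right) 0 = 0$)
$X{\left(z \right)} = 0$
$S{\left(P \right)} = P^{2}$ ($S{\left(P \right)} = \left(P + 0\right) P = P P = P^{2}$)
$\left(-11231 - -16693\right) - S{\left(y{\left(11 \right)} \right)} = \left(-11231 - -16693\right) - 11^{2} = \left(-11231 + 16693\right) - 121 = 5462 - 121 = 5341$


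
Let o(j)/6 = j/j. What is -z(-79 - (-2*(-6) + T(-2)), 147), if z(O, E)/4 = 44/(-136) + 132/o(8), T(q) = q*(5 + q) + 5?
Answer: -1474/17 ≈ -86.706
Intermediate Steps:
T(q) = 5 + q*(5 + q)
o(j) = 6 (o(j) = 6*(j/j) = 6*1 = 6)
z(O, E) = 1474/17 (z(O, E) = 4*(44/(-136) + 132/6) = 4*(44*(-1/136) + 132*(⅙)) = 4*(-11/34 + 22) = 4*(737/34) = 1474/17)
-z(-79 - (-2*(-6) + T(-2)), 147) = -1*1474/17 = -1474/17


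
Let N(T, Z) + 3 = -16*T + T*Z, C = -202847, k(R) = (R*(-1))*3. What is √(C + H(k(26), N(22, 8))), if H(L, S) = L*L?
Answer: I*√196763 ≈ 443.58*I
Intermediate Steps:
k(R) = -3*R (k(R) = -R*3 = -3*R)
N(T, Z) = -3 - 16*T + T*Z (N(T, Z) = -3 + (-16*T + T*Z) = -3 - 16*T + T*Z)
H(L, S) = L²
√(C + H(k(26), N(22, 8))) = √(-202847 + (-3*26)²) = √(-202847 + (-78)²) = √(-202847 + 6084) = √(-196763) = I*√196763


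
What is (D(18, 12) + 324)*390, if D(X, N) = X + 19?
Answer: 140790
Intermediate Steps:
D(X, N) = 19 + X
(D(18, 12) + 324)*390 = ((19 + 18) + 324)*390 = (37 + 324)*390 = 361*390 = 140790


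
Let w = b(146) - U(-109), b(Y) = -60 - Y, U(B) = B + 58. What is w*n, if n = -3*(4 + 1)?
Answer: 2325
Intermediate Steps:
U(B) = 58 + B
w = -155 (w = (-60 - 1*146) - (58 - 109) = (-60 - 146) - 1*(-51) = -206 + 51 = -155)
n = -15 (n = -3*5 = -15)
w*n = -155*(-15) = 2325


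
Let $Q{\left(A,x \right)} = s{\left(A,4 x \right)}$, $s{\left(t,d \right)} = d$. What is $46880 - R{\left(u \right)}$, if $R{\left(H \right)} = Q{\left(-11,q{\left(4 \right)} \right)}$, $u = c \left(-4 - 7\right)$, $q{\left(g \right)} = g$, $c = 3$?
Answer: $46864$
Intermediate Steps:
$u = -33$ ($u = 3 \left(-4 - 7\right) = 3 \left(-11\right) = -33$)
$Q{\left(A,x \right)} = 4 x$
$R{\left(H \right)} = 16$ ($R{\left(H \right)} = 4 \cdot 4 = 16$)
$46880 - R{\left(u \right)} = 46880 - 16 = 46864$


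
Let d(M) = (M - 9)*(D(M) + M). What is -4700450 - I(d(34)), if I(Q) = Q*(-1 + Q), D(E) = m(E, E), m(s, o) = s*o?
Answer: -889733200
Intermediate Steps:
m(s, o) = o*s
D(E) = E² (D(E) = E*E = E²)
d(M) = (-9 + M)*(M + M²) (d(M) = (M - 9)*(M² + M) = (-9 + M)*(M + M²))
-4700450 - I(d(34)) = -4700450 - 34*(-9 + 34² - 8*34)*(-1 + 34*(-9 + 34² - 8*34)) = -4700450 - 34*(-9 + 1156 - 272)*(-1 + 34*(-9 + 1156 - 272)) = -4700450 - 34*875*(-1 + 34*875) = -4700450 - 29750*(-1 + 29750) = -4700450 - 29750*29749 = -4700450 - 1*885032750 = -4700450 - 885032750 = -889733200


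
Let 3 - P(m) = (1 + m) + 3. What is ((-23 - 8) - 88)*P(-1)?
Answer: 0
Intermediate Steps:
P(m) = -1 - m (P(m) = 3 - ((1 + m) + 3) = 3 - (4 + m) = 3 + (-4 - m) = -1 - m)
((-23 - 8) - 88)*P(-1) = ((-23 - 8) - 88)*(-1 - 1*(-1)) = (-31 - 88)*(-1 + 1) = -119*0 = 0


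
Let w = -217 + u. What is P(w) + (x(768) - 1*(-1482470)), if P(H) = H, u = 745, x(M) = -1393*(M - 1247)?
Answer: 2150245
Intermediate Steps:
x(M) = 1737071 - 1393*M (x(M) = -1393*(-1247 + M) = 1737071 - 1393*M)
w = 528 (w = -217 + 745 = 528)
P(w) + (x(768) - 1*(-1482470)) = 528 + ((1737071 - 1393*768) - 1*(-1482470)) = 528 + ((1737071 - 1069824) + 1482470) = 528 + (667247 + 1482470) = 528 + 2149717 = 2150245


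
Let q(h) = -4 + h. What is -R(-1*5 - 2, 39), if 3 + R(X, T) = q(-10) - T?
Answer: 56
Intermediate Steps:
R(X, T) = -17 - T (R(X, T) = -3 + ((-4 - 10) - T) = -3 + (-14 - T) = -17 - T)
-R(-1*5 - 2, 39) = -(-17 - 1*39) = -(-17 - 39) = -1*(-56) = 56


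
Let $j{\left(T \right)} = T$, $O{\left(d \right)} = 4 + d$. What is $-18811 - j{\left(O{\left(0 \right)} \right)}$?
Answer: $-18815$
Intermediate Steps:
$-18811 - j{\left(O{\left(0 \right)} \right)} = -18811 - \left(4 + 0\right) = -18811 - 4 = -18815$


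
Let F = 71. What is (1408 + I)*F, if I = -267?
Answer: 81011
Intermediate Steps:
(1408 + I)*F = (1408 - 267)*71 = 1141*71 = 81011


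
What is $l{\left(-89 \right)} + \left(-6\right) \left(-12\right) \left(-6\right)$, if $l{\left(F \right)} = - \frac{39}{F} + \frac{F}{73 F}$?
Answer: $- \frac{2803768}{6497} \approx -431.55$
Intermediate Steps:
$l{\left(F \right)} = \frac{1}{73} - \frac{39}{F}$ ($l{\left(F \right)} = - \frac{39}{F} + F \frac{1}{73 F} = - \frac{39}{F} + \frac{1}{73} = \frac{1}{73} - \frac{39}{F}$)
$l{\left(-89 \right)} + \left(-6\right) \left(-12\right) \left(-6\right) = \frac{-2847 - 89}{73 \left(-89\right)} + \left(-6\right) \left(-12\right) \left(-6\right) = \frac{1}{73} \left(- \frac{1}{89}\right) \left(-2936\right) + 72 \left(-6\right) = \frac{2936}{6497} - 432 = - \frac{2803768}{6497}$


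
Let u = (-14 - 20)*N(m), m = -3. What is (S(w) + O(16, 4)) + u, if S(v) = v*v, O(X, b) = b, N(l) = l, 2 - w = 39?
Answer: 1475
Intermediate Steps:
w = -37 (w = 2 - 1*39 = 2 - 39 = -37)
S(v) = v**2
u = 102 (u = (-14 - 20)*(-3) = -34*(-3) = 102)
(S(w) + O(16, 4)) + u = ((-37)**2 + 4) + 102 = (1369 + 4) + 102 = 1373 + 102 = 1475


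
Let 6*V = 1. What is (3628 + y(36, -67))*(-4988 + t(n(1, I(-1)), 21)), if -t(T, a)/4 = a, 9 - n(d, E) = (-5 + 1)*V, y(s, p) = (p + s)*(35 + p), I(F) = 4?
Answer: -23432640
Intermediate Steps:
V = ⅙ (V = (⅙)*1 = ⅙ ≈ 0.16667)
y(s, p) = (35 + p)*(p + s)
n(d, E) = 29/3 (n(d, E) = 9 - (-5 + 1)/6 = 9 - (-4)/6 = 9 - 1*(-⅔) = 9 + ⅔ = 29/3)
t(T, a) = -4*a
(3628 + y(36, -67))*(-4988 + t(n(1, I(-1)), 21)) = (3628 + ((-67)² + 35*(-67) + 35*36 - 67*36))*(-4988 - 4*21) = (3628 + (4489 - 2345 + 1260 - 2412))*(-4988 - 84) = (3628 + 992)*(-5072) = 4620*(-5072) = -23432640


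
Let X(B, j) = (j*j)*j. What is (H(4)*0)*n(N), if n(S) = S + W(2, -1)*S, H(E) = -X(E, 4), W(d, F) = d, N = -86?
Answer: 0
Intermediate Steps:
X(B, j) = j**3 (X(B, j) = j**2*j = j**3)
H(E) = -64 (H(E) = -1*4**3 = -1*64 = -64)
n(S) = 3*S (n(S) = S + 2*S = 3*S)
(H(4)*0)*n(N) = (-64*0)*(3*(-86)) = 0*(-258) = 0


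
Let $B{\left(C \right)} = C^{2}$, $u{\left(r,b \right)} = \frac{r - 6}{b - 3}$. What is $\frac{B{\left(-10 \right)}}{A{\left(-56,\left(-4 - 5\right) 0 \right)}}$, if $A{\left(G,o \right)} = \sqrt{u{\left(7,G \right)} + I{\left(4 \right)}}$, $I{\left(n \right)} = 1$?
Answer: $\frac{50 \sqrt{3422}}{29} \approx 100.86$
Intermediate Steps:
$u{\left(r,b \right)} = \frac{-6 + r}{-3 + b}$
$A{\left(G,o \right)} = \sqrt{1 + \frac{1}{-3 + G}}$ ($A{\left(G,o \right)} = \sqrt{\frac{-6 + 7}{-3 + G} + 1} = \sqrt{\frac{1}{-3 + G} 1 + 1} = \sqrt{\frac{1}{-3 + G} + 1} = \sqrt{1 + \frac{1}{-3 + G}}$)
$\frac{B{\left(-10 \right)}}{A{\left(-56,\left(-4 - 5\right) 0 \right)}} = \frac{\left(-10\right)^{2}}{\sqrt{\frac{-2 - 56}{-3 - 56}}} = \frac{100}{\sqrt{\frac{1}{-59} \left(-58\right)}} = \frac{100}{\sqrt{\left(- \frac{1}{59}\right) \left(-58\right)}} = \frac{100}{\sqrt{\frac{58}{59}}} = \frac{100}{\frac{1}{59} \sqrt{3422}} = 100 \frac{\sqrt{3422}}{58} = \frac{50 \sqrt{3422}}{29}$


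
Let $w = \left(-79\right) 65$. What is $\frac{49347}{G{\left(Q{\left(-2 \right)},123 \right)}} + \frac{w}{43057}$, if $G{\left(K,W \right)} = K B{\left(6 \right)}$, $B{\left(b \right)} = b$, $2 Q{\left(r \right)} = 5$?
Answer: $\frac{708218918}{215285} \approx 3289.7$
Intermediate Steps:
$Q{\left(r \right)} = \frac{5}{2}$ ($Q{\left(r \right)} = \frac{1}{2} \cdot 5 = \frac{5}{2}$)
$w = -5135$
$G{\left(K,W \right)} = 6 K$ ($G{\left(K,W \right)} = K 6 = 6 K$)
$\frac{49347}{G{\left(Q{\left(-2 \right)},123 \right)}} + \frac{w}{43057} = \frac{49347}{6 \cdot \frac{5}{2}} - \frac{5135}{43057} = \frac{49347}{15} - \frac{5135}{43057} = 49347 \cdot \frac{1}{15} - \frac{5135}{43057} = \frac{16449}{5} - \frac{5135}{43057} = \frac{708218918}{215285}$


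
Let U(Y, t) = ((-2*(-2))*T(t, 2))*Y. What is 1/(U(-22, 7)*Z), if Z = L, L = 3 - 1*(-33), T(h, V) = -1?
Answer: 1/3168 ≈ 0.00031566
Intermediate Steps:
L = 36 (L = 3 + 33 = 36)
U(Y, t) = -4*Y (U(Y, t) = (-2*(-2)*(-1))*Y = (4*(-1))*Y = -4*Y)
Z = 36
1/(U(-22, 7)*Z) = 1/(-4*(-22)*36) = 1/(88*36) = 1/3168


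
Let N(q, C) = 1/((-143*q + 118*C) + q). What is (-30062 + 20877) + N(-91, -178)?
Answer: -74233171/8082 ≈ -9185.0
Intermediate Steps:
N(q, C) = 1/(-142*q + 118*C)
(-30062 + 20877) + N(-91, -178) = (-30062 + 20877) + 1/(2*(-71*(-91) + 59*(-178))) = -9185 + 1/(2*(6461 - 10502)) = -9185 + (½)/(-4041) = -9185 + (½)*(-1/4041) = -9185 - 1/8082 = -74233171/8082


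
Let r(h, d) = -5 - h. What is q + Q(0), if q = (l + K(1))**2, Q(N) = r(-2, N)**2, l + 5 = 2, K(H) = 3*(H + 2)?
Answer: 45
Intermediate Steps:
K(H) = 6 + 3*H (K(H) = 3*(2 + H) = 6 + 3*H)
l = -3 (l = -5 + 2 = -3)
Q(N) = 9 (Q(N) = (-5 - 1*(-2))**2 = (-5 + 2)**2 = (-3)**2 = 9)
q = 36 (q = (-3 + (6 + 3*1))**2 = (-3 + (6 + 3))**2 = (-3 + 9)**2 = 6**2 = 36)
q + Q(0) = 36 + 9 = 45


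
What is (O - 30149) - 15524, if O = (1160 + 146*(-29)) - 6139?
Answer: -54886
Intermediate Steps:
O = -9213 (O = (1160 - 4234) - 6139 = -3074 - 6139 = -9213)
(O - 30149) - 15524 = (-9213 - 30149) - 15524 = -39362 - 15524 = -54886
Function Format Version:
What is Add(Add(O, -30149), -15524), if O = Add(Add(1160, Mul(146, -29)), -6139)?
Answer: -54886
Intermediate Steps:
O = -9213 (O = Add(Add(1160, -4234), -6139) = Add(-3074, -6139) = -9213)
Add(Add(O, -30149), -15524) = Add(Add(-9213, -30149), -15524) = Add(-39362, -15524) = -54886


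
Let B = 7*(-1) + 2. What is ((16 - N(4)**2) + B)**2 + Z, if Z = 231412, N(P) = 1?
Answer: 231512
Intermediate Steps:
B = -5 (B = -7 + 2 = -5)
((16 - N(4)**2) + B)**2 + Z = ((16 - 1*1**2) - 5)**2 + 231412 = ((16 - 1*1) - 5)**2 + 231412 = ((16 - 1) - 5)**2 + 231412 = (15 - 5)**2 + 231412 = 10**2 + 231412 = 100 + 231412 = 231512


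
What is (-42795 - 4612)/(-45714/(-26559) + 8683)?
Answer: -419694171/76885837 ≈ -5.4587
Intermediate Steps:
(-42795 - 4612)/(-45714/(-26559) + 8683) = -47407/(-45714*(-1/26559) + 8683) = -47407/(15238/8853 + 8683) = -47407/76885837/8853 = -47407*8853/76885837 = -419694171/76885837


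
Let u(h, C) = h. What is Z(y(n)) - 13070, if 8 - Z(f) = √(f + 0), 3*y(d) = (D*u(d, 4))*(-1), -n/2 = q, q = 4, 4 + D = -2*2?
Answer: -13062 - 8*I*√3/3 ≈ -13062.0 - 4.6188*I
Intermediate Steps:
D = -8 (D = -4 - 2*2 = -4 - 4 = -8)
n = -8 (n = -2*4 = -8)
y(d) = 8*d/3 (y(d) = (-8*d*(-1))/3 = (8*d)/3 = 8*d/3)
Z(f) = 8 - √f (Z(f) = 8 - √(f + 0) = 8 - √f)
Z(y(n)) - 13070 = (8 - √((8/3)*(-8))) - 13070 = (8 - √(-64/3)) - 13070 = (8 - 8*I*√3/3) - 13070 = -13062 - 8*I*√3/3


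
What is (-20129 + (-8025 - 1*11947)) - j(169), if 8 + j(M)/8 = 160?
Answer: -41317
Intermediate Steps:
j(M) = 1216 (j(M) = -64 + 8*160 = -64 + 1280 = 1216)
(-20129 + (-8025 - 1*11947)) - j(169) = (-20129 + (-8025 - 1*11947)) - 1*1216 = (-20129 + (-8025 - 11947)) - 1216 = (-20129 - 19972) - 1216 = -40101 - 1216 = -41317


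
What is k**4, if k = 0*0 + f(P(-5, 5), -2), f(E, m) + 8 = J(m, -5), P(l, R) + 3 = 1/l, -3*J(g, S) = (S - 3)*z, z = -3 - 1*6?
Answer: 1048576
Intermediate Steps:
z = -9 (z = -3 - 6 = -9)
J(g, S) = -9 + 3*S (J(g, S) = -(S - 3)*(-9)/3 = -(-3 + S)*(-9)/3 = -(27 - 9*S)/3 = -9 + 3*S)
P(l, R) = -3 + 1/l
f(E, m) = -32 (f(E, m) = -8 + (-9 + 3*(-5)) = -8 + (-9 - 15) = -8 - 24 = -32)
k = -32 (k = 0*0 - 32 = 0 - 32 = -32)
k**4 = (-32)**4 = 1048576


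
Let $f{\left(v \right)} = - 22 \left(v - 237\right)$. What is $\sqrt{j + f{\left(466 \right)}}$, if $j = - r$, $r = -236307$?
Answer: $\sqrt{231269} \approx 480.9$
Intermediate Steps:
$j = 236307$ ($j = \left(-1\right) \left(-236307\right) = 236307$)
$f{\left(v \right)} = 5214 - 22 v$ ($f{\left(v \right)} = - 22 \left(-237 + v\right) = 5214 - 22 v$)
$\sqrt{j + f{\left(466 \right)}} = \sqrt{236307 + \left(5214 - 10252\right)} = \sqrt{236307 - 5038} = \sqrt{231269}$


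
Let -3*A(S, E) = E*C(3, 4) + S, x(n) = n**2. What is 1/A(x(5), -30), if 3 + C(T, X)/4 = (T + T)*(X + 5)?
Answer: 3/6095 ≈ 0.00049221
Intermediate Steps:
C(T, X) = -12 + 8*T*(5 + X) (C(T, X) = -12 + 4*((T + T)*(X + 5)) = -12 + 4*((2*T)*(5 + X)) = -12 + 4*(2*T*(5 + X)) = -12 + 8*T*(5 + X))
A(S, E) = -68*E - S/3 (A(S, E) = -(E*(-12 + 40*3 + 8*3*4) + S)/3 = -(E*(-12 + 120 + 96) + S)/3 = -(E*204 + S)/3 = -(204*E + S)/3 = -(S + 204*E)/3 = -68*E - S/3)
1/A(x(5), -30) = 1/(-68*(-30) - 1/3*5**2) = 1/(2040 - 1/3*25) = 1/(2040 - 25/3) = 1/(6095/3) = 3/6095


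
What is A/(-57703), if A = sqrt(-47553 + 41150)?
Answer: -I*sqrt(6403)/57703 ≈ -0.0013867*I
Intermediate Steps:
A = I*sqrt(6403) (A = sqrt(-6403) = I*sqrt(6403) ≈ 80.019*I)
A/(-57703) = (I*sqrt(6403))/(-57703) = (I*sqrt(6403))*(-1/57703) = -I*sqrt(6403)/57703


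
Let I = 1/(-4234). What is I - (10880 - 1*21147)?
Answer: 43470477/4234 ≈ 10267.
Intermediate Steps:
I = -1/4234 ≈ -0.00023618
I - (10880 - 1*21147) = -1/4234 - (10880 - 1*21147) = -1/4234 - (10880 - 21147) = -1/4234 - 1*(-10267) = -1/4234 + 10267 = 43470477/4234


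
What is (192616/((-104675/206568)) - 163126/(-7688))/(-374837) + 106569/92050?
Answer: 603020330089324669/277665927405731900 ≈ 2.1717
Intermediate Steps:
(192616/((-104675/206568)) - 163126/(-7688))/(-374837) + 106569/92050 = (192616/((-104675*1/206568)) - 163126*(-1/7688))*(-1/374837) + 106569*(1/92050) = (192616/(-104675/206568) + 81563/3844)*(-1/374837) + 106569/92050 = (192616*(-206568/104675) + 81563/3844)*(-1/374837) + 106569/92050 = (-39788301888/104675 + 81563/3844)*(-1/374837) + 106569/92050 = -152937694850447/402370700*(-1/374837) + 106569/92050 = 152937694850447/150823426075900 + 106569/92050 = 603020330089324669/277665927405731900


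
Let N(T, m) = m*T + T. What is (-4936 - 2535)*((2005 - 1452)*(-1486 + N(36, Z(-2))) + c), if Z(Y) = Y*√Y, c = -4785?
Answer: 6026370085 + 297465336*I*√2 ≈ 6.0264e+9 + 4.2068e+8*I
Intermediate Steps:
Z(Y) = Y^(3/2)
N(T, m) = T + T*m (N(T, m) = T*m + T = T + T*m)
(-4936 - 2535)*((2005 - 1452)*(-1486 + N(36, Z(-2))) + c) = (-4936 - 2535)*((2005 - 1452)*(-1486 + 36*(1 + (-2)^(3/2))) - 4785) = -7471*(553*(-1486 + 36*(1 - 2*I*√2)) - 4785) = -7471*(553*(-1486 + (36 - 72*I*√2)) - 4785) = -7471*(553*(-1450 - 72*I*√2) - 4785) = -7471*((-801850 - 39816*I*√2) - 4785) = -7471*(-806635 - 39816*I*√2) = 6026370085 + 297465336*I*√2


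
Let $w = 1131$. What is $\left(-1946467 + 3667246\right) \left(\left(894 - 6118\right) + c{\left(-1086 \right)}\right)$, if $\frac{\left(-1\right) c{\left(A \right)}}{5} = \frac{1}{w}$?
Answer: $- \frac{3388987627957}{377} \approx -8.9894 \cdot 10^{9}$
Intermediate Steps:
$c{\left(A \right)} = - \frac{5}{1131}$
$\left(-1946467 + 3667246\right) \left(\left(894 - 6118\right) + c{\left(-1086 \right)}\right) = \left(-1946467 + 3667246\right) \left(\left(894 - 6118\right) - \frac{5}{1131}\right) = 1720779 \left(\left(894 - 6118\right) - \frac{5}{1131}\right) = 1720779 \left(-5224 - \frac{5}{1131}\right) = 1720779 \left(- \frac{5908349}{1131}\right) = - \frac{3388987627957}{377}$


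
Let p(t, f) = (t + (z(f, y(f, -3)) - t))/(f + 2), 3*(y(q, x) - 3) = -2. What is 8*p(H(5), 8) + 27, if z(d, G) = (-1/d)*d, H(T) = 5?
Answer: 131/5 ≈ 26.200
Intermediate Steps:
y(q, x) = 7/3 (y(q, x) = 3 + (⅓)*(-2) = 3 - ⅔ = 7/3)
z(d, G) = -1
p(t, f) = -1/(2 + f) (p(t, f) = (t + (-1 - t))/(f + 2) = -1/(2 + f))
8*p(H(5), 8) + 27 = 8*(-1/(2 + 8)) + 27 = 8*(-1/10) + 27 = 8*(-1*⅒) + 27 = 8*(-⅒) + 27 = -⅘ + 27 = 131/5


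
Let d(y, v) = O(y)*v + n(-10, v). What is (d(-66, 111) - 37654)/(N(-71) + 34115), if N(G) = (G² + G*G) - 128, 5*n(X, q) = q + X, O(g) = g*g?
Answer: 2229411/220345 ≈ 10.118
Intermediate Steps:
O(g) = g²
n(X, q) = X/5 + q/5 (n(X, q) = (q + X)/5 = (X + q)/5 = X/5 + q/5)
N(G) = -128 + 2*G² (N(G) = (G² + G²) - 128 = 2*G² - 128 = -128 + 2*G²)
d(y, v) = -2 + v/5 + v*y² (d(y, v) = y²*v + ((⅕)*(-10) + v/5) = v*y² + (-2 + v/5) = -2 + v/5 + v*y²)
(d(-66, 111) - 37654)/(N(-71) + 34115) = ((-2 + (⅕)*111 + 111*(-66)²) - 37654)/((-128 + 2*(-71)²) + 34115) = ((-2 + 111/5 + 111*4356) - 37654)/((-128 + 2*5041) + 34115) = ((-2 + 111/5 + 483516) - 37654)/((-128 + 10082) + 34115) = (2417681/5 - 37654)/(9954 + 34115) = (2229411/5)/44069 = (2229411/5)*(1/44069) = 2229411/220345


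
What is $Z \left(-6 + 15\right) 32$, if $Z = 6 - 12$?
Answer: $-1728$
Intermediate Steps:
$Z = -6$
$Z \left(-6 + 15\right) 32 = - 6 \left(-6 + 15\right) 32 = \left(-6\right) 9 \cdot 32 = \left(-54\right) 32 = -1728$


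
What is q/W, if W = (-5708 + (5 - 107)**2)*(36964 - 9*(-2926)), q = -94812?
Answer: -23703/74311852 ≈ -0.00031897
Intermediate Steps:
W = 297247408 (W = (-5708 + (-102)**2)*(36964 + 26334) = (-5708 + 10404)*63298 = 4696*63298 = 297247408)
q/W = -94812/297247408 = -94812*1/297247408 = -23703/74311852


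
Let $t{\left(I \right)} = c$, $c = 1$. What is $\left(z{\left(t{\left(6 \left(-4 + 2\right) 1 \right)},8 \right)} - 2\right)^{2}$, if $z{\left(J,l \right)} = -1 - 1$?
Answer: $16$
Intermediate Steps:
$t{\left(I \right)} = 1$
$z{\left(J,l \right)} = -2$ ($z{\left(J,l \right)} = -1 - 1 = -2$)
$\left(z{\left(t{\left(6 \left(-4 + 2\right) 1 \right)},8 \right)} - 2\right)^{2} = \left(-2 - 2\right)^{2} = \left(-4\right)^{2} = 16$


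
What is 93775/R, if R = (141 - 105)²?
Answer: 93775/1296 ≈ 72.357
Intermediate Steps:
R = 1296 (R = 36² = 1296)
93775/R = 93775/1296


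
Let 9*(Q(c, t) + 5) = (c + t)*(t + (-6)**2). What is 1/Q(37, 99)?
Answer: 1/2035 ≈ 0.00049140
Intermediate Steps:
Q(c, t) = -5 + (36 + t)*(c + t)/9 (Q(c, t) = -5 + ((c + t)*(t + (-6)**2))/9 = -5 + ((c + t)*(t + 36))/9 = -5 + ((c + t)*(36 + t))/9 = -5 + ((36 + t)*(c + t))/9 = -5 + (36 + t)*(c + t)/9)
1/Q(37, 99) = 1/(-5 + 4*37 + 4*99 + (1/9)*99**2 + (1/9)*37*99) = 1/(-5 + 148 + 396 + (1/9)*9801 + 407) = 1/(-5 + 148 + 396 + 1089 + 407) = 1/2035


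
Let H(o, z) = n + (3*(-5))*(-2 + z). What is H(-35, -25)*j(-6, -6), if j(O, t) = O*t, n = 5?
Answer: 14760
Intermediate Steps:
H(o, z) = 35 - 15*z (H(o, z) = 5 + (3*(-5))*(-2 + z) = 5 - 15*(-2 + z) = 5 + (30 - 15*z) = 35 - 15*z)
H(-35, -25)*j(-6, -6) = (35 - 15*(-25))*(-6*(-6)) = (35 + 375)*36 = 410*36 = 14760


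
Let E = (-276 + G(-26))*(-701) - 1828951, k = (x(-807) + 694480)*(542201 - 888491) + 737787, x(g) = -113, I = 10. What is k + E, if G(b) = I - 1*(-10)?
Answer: -240453260138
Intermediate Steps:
G(b) = 20 (G(b) = 10 - 1*(-10) = 10 + 10 = 20)
k = -240451610643 (k = (-113 + 694480)*(542201 - 888491) + 737787 = 694367*(-346290) + 737787 = -240452348430 + 737787 = -240451610643)
E = -1649495 (E = (-276 + 20)*(-701) - 1828951 = -256*(-701) - 1828951 = 179456 - 1828951 = -1649495)
k + E = -240451610643 - 1649495 = -240453260138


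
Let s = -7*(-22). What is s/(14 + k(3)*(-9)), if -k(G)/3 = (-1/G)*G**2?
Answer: -154/67 ≈ -2.2985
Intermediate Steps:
k(G) = 3*G (k(G) = -3*(-1/G)*G**2 = -(-3)*G = 3*G)
s = 154
s/(14 + k(3)*(-9)) = 154/(14 + (3*3)*(-9)) = 154/(14 + 9*(-9)) = 154/(14 - 81) = 154/(-67) = 154*(-1/67) = -154/67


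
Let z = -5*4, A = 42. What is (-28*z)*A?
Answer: 23520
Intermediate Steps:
z = -20
(-28*z)*A = -28*(-20)*42 = 560*42 = 23520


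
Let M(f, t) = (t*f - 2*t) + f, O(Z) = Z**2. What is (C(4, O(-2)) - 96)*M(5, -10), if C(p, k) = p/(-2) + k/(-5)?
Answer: 2470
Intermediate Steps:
C(p, k) = -p/2 - k/5 (C(p, k) = p*(-1/2) + k*(-1/5) = -p/2 - k/5)
M(f, t) = f - 2*t + f*t (M(f, t) = (f*t - 2*t) + f = (-2*t + f*t) + f = f - 2*t + f*t)
(C(4, O(-2)) - 96)*M(5, -10) = ((-1/2*4 - 1/5*(-2)**2) - 96)*(5 - 2*(-10) + 5*(-10)) = ((-2 - 1/5*4) - 96)*(5 + 20 - 50) = ((-2 - 4/5) - 96)*(-25) = (-14/5 - 96)*(-25) = -494/5*(-25) = 2470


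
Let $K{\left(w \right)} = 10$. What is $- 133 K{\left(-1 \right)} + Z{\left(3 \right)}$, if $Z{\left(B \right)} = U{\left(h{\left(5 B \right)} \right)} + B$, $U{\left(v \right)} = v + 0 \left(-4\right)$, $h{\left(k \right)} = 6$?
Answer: $-1321$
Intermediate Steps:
$U{\left(v \right)} = v$ ($U{\left(v \right)} = v + 0 = v$)
$Z{\left(B \right)} = 6 + B$
$- 133 K{\left(-1 \right)} + Z{\left(3 \right)} = \left(-133\right) 10 + \left(6 + 3\right) = -1330 + 9 = -1321$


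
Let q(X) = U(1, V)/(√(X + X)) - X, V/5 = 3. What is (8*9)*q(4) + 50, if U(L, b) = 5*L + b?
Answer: -238 + 360*√2 ≈ 271.12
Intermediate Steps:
V = 15 (V = 5*3 = 15)
U(L, b) = b + 5*L
q(X) = -X + 10*√2/√X (q(X) = (15 + 5*1)/(√(X + X)) - X = (15 + 5)/(√(2*X)) - X = 20/((√2*√X)) - X = 20*(√2/(2*√X)) - X = 10*√2/√X - X = -X + 10*√2/√X)
(8*9)*q(4) + 50 = (8*9)*(-1*4 + 10*√2/√4) + 50 = 72*(-4 + 10*√2*(½)) + 50 = 72*(-4 + 5*√2) + 50 = (-288 + 360*√2) + 50 = -238 + 360*√2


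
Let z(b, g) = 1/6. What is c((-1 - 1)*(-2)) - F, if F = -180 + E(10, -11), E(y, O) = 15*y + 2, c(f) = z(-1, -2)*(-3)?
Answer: 55/2 ≈ 27.500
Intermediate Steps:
z(b, g) = 1/6
c(f) = -1/2 (c(f) = (1/6)*(-3) = -1/2)
E(y, O) = 2 + 15*y
F = -28 (F = -180 + (2 + 15*10) = -180 + (2 + 150) = -180 + 152 = -28)
c((-1 - 1)*(-2)) - F = -1/2 - 1*(-28) = -1/2 + 28 = 55/2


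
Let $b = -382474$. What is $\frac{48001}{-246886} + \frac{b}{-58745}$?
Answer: $\frac{91607657219}{14503318070} \approx 6.3163$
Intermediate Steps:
$\frac{48001}{-246886} + \frac{b}{-58745} = \frac{48001}{-246886} - \frac{382474}{-58745} = 48001 \left(- \frac{1}{246886}\right) - - \frac{382474}{58745} = - \frac{48001}{246886} + \frac{382474}{58745} = \frac{91607657219}{14503318070}$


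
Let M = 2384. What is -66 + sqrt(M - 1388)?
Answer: -66 + 2*sqrt(249) ≈ -34.441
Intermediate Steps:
-66 + sqrt(M - 1388) = -66 + sqrt(2384 - 1388) = -66 + sqrt(996) = -66 + 2*sqrt(249)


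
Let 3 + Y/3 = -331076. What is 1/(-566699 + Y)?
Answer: -1/1559936 ≈ -6.4105e-7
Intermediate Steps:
Y = -993237 (Y = -9 + 3*(-331076) = -9 - 993228 = -993237)
1/(-566699 + Y) = 1/(-566699 - 993237) = 1/(-1559936) = -1/1559936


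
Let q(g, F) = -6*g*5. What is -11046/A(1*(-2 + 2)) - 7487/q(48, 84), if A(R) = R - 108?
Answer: 51589/480 ≈ 107.48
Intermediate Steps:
A(R) = -108 + R
q(g, F) = -30*g
-11046/A(1*(-2 + 2)) - 7487/q(48, 84) = -11046/(-108 + 1*(-2 + 2)) - 7487/((-30*48)) = -11046/(-108 + 1*0) - 7487/(-1440) = -11046/(-108 + 0) - 7487*(-1/1440) = -11046/(-108) + 7487/1440 = -11046*(-1/108) + 7487/1440 = 1841/18 + 7487/1440 = 51589/480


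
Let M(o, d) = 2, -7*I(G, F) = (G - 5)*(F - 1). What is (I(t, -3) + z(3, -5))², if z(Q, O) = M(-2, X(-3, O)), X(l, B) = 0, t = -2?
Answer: 4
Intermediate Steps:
I(G, F) = -(-1 + F)*(-5 + G)/7 (I(G, F) = -(G - 5)*(F - 1)/7 = -(-5 + G)*(-1 + F)/7 = -(-1 + F)*(-5 + G)/7)
z(Q, O) = 2
(I(t, -3) + z(3, -5))² = ((-5/7 + (⅐)*(-2) + (5/7)*(-3) - ⅐*(-3)*(-2)) + 2)² = ((-5/7 - 2/7 - 15/7 - 6/7) + 2)² = (-4 + 2)² = (-2)² = 4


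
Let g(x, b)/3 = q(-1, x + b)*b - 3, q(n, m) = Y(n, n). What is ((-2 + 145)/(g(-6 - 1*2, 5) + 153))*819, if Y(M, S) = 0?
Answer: 13013/16 ≈ 813.31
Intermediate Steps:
q(n, m) = 0
g(x, b) = -9 (g(x, b) = 3*(0*b - 3) = 3*(0 - 3) = 3*(-3) = -9)
((-2 + 145)/(g(-6 - 1*2, 5) + 153))*819 = ((-2 + 145)/(-9 + 153))*819 = (143/144)*819 = 13013/16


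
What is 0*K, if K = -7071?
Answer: 0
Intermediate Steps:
0*K = 0*(-7071) = 0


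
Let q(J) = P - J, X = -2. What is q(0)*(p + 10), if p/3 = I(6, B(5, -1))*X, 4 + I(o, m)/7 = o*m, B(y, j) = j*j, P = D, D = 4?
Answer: -296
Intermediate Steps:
P = 4
B(y, j) = j²
I(o, m) = -28 + 7*m*o (I(o, m) = -28 + 7*(o*m) = -28 + 7*(m*o) = -28 + 7*m*o)
q(J) = 4 - J
p = -84 (p = 3*((-28 + 7*(-1)²*6)*(-2)) = 3*((-28 + 7*1*6)*(-2)) = 3*((-28 + 42)*(-2)) = 3*(14*(-2)) = 3*(-28) = -84)
q(0)*(p + 10) = (4 - 1*0)*(-84 + 10) = (4 + 0)*(-74) = 4*(-74) = -296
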